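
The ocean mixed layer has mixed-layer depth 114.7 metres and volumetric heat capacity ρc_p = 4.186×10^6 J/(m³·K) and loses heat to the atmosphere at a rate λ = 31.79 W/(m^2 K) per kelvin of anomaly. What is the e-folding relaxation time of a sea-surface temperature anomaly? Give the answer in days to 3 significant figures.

175 days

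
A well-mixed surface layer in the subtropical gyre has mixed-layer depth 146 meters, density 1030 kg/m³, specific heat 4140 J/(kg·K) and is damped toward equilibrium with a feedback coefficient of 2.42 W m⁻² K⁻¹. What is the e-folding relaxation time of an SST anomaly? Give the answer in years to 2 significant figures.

Areal heat capacity C = ρ c_p D = 1030 × 4140 × 146 = 6.23×10^8 J m⁻² K⁻¹.
Relaxation time τ = C / λ = 6.23×10^8 / 2.42 = 2.57×10^8 s.
In years: 2.57×10^8 s / (3.156×10^7 s/year) = 8.15 years.

8.2 years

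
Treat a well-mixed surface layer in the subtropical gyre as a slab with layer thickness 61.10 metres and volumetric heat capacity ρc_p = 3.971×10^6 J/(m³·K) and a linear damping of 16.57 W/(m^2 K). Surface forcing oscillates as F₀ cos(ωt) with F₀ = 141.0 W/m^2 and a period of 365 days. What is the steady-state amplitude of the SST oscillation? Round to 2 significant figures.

2.8 K

Areal heat capacity C = ρc_p × D = 3.971×10^6 × 61.10 = 2.43×10^8 J/(m^2 K).
Angular frequency ω = 2π / T = 2π / 3.15×10^7 s = 1.99×10^-7 s⁻¹.
√((Cω)² + λ²) = √((48.3)² + 16.57²) = 51.1 W/(m²·K).
Amplitude A = F₀ / √((Cω)²+λ²) = 141.0 / 51.1 = 2.76 K.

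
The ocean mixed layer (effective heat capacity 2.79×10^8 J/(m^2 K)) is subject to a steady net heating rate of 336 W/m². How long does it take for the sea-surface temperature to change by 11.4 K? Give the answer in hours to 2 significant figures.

2600 hours

Areal heat capacity C = 2.79×10^8 J/(m^2 K) (given).
Time required: Δt = C ΔT / F = 2.79×10^8 × 11.4 / 336 = 9.47×10^6 s.
In hours: 9.47×10^6 s / (3600 s/hour) = 2630 hours.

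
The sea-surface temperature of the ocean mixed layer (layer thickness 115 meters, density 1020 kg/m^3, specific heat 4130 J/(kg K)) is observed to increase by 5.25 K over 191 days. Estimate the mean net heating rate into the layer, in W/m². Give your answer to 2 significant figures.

Areal heat capacity C = ρ c_p D = 1020 × 4130 × 115 = 4.84×10^8 J/(m^2 K).
Required heat per unit area: Q = C ΔT = 4.84×10^8 × 5.25 = 2.54×10^9 J/m².
Flux F = Q / Δt = 2.54×10^9 / 1.65×10^7 s = 154 W/m².

150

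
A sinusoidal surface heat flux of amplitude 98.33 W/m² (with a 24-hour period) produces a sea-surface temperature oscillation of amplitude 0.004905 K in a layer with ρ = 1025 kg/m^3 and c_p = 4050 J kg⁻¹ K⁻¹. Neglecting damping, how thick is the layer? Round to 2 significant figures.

66 m

ω = 2π / 86400 s = 7.27×10^-5 s⁻¹.
Required C = F₀ / (A ω) = 98.33 / (0.004905 × 7.27×10^-5) = 2.76×10^8 J/(m²·K).
D = C / (ρ c_p) = 2.76×10^8 / (1025 × 4050) = 66.4 m.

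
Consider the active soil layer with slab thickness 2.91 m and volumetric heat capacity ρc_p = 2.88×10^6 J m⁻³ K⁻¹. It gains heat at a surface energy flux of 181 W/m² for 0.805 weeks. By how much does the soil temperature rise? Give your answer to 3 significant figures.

10.5 K

Areal heat capacity C = ρc_p × D = 2.88×10^6 × 2.91 = 8.38×10^6 J m⁻² K⁻¹.
Net heat input Q = F Δt = 181 × (0.805 weeks × 6.048×10^5 s/week) = 8.81×10^7 J/m².
ΔT = Q / C = 8.81×10^7 / 8.38×10^6 = 10.5 K.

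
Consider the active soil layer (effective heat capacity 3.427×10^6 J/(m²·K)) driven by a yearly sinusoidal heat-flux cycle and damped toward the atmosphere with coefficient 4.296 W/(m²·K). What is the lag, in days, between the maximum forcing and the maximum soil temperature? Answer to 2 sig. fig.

Areal heat capacity C = 3.427×10^6 J/(m²·K) (given).
ω = 2π / 3.15×10^7 s = 1.99×10^-7 s⁻¹.
Phase lag φ = arctan(Cω/λ) = arctan(0.683/4.296) = 0.158 rad.
Time lag = φ / ω = 0.158 / 1.99×10^-7 = 7.91×10^5 s = 9.16 days.

9.2 days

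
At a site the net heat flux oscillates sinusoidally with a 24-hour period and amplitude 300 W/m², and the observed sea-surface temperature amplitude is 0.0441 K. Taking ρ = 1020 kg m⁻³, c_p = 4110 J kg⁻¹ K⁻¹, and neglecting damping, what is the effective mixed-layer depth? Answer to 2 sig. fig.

ω = 2π / 86400 s = 7.27×10^-5 s⁻¹.
Required C = F₀ / (A ω) = 300 / (0.0441 × 7.27×10^-5) = 9.35×10^7 J/(m²·K).
D = C / (ρ c_p) = 9.35×10^7 / (1020 × 4110) = 22.3 m.

22 m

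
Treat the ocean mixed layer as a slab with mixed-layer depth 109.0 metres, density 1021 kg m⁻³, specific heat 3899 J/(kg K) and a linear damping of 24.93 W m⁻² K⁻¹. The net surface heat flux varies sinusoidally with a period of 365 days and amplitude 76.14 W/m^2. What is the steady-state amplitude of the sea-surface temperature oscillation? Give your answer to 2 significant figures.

Areal heat capacity C = ρ c_p D = 1021 × 3899 × 109.0 = 4.34×10^8 J m⁻² K⁻¹.
Angular frequency ω = 2π / T = 2π / 3.15×10^7 s = 1.99×10^-7 s⁻¹.
√((Cω)² + λ²) = √((86.5)² + 24.93²) = 90.0 W/(m²·K).
Amplitude A = F₀ / √((Cω)²+λ²) = 76.14 / 90.0 = 0.846 K.

0.85 K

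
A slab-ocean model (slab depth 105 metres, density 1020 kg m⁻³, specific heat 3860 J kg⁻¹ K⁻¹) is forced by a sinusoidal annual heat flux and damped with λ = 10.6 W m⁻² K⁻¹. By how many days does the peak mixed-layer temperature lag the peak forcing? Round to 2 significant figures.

Areal heat capacity C = ρ c_p D = 1020 × 3860 × 105 = 4.13×10^8 J m⁻² K⁻¹.
ω = 2π / 3.15×10^7 s = 1.99×10^-7 s⁻¹.
Phase lag φ = arctan(Cω/λ) = arctan(82.4/10.6) = 1.44 rad.
Time lag = φ / ω = 1.44 / 1.99×10^-7 = 7.24×10^6 s = 83.8 days.

84 days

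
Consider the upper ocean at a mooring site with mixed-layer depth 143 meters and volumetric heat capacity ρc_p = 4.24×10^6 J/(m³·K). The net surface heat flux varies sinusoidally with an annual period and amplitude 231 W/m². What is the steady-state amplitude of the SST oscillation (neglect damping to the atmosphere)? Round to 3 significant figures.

1.91 K

Areal heat capacity C = ρc_p × D = 4.24×10^6 × 143 = 6.06×10^8 J/(m²·K).
Angular frequency ω = 2π / T = 2π / 3.15×10^7 s = 1.99×10^-7 s⁻¹.
Cω = 6.06×10^8 × 1.99×10^-7 = 121 W/(m²·K).
Amplitude A = F₀ / (Cω) = 231 / 121 = 1.91 K.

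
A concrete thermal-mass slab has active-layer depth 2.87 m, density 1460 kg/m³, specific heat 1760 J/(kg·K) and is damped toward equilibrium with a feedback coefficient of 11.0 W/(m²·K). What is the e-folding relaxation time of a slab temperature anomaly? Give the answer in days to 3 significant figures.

Areal heat capacity C = ρ c_p D = 1460 × 1760 × 2.87 = 7.37×10^6 J m⁻² K⁻¹.
Relaxation time τ = C / λ = 7.37×10^6 / 11.0 = 6.70×10^5 s.
In days: 6.70×10^5 s / (86400 s/day) = 7.76 days.

7.76 days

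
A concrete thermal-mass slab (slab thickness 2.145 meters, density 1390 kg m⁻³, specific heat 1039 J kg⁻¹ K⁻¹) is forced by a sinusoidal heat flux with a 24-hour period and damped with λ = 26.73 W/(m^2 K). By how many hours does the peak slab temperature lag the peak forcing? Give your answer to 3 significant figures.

Areal heat capacity C = ρ c_p D = 1390 × 1039 × 2.145 = 3.10×10^6 J/(m^2 K).
ω = 2π / 86400 s = 7.27×10^-5 s⁻¹.
Phase lag φ = arctan(Cω/λ) = arctan(225/26.73) = 1.45 rad.
Time lag = φ / ω = 1.45 / 7.27×10^-5 = 20000 s = 5.55 hours.

5.55 hours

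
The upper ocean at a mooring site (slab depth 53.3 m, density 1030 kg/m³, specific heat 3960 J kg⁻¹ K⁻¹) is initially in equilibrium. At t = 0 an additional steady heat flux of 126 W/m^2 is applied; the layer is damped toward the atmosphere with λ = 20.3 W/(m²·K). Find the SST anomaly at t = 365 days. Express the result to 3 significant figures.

5.88 K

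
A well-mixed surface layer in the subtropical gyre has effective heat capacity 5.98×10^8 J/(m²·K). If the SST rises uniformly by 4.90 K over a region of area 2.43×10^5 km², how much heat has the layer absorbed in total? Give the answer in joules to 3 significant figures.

Areal heat capacity C = 5.98×10^8 J/(m²·K) (given).
Heat per unit area: q = C ΔT = 5.98×10^8 × 4.90 = 2.93×10^9 J/m².
Total heat: Q = q × A = 2.93×10^9 × (2.43×10^5 × 10⁶ m²) = 7.12×10^20 J.

7.12×10^20 J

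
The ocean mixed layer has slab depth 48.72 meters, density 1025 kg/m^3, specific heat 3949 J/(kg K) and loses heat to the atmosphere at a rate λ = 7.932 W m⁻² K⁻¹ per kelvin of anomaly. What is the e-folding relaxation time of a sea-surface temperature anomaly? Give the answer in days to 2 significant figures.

290 days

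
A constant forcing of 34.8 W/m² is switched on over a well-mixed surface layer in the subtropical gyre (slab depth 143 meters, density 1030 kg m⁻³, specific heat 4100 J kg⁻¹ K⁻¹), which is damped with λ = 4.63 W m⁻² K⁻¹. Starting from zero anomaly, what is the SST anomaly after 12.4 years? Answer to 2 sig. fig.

7.1 K

Areal heat capacity C = ρ c_p D = 1030 × 4100 × 143 = 6.04×10^8 J/(m²·K).
τ = C / λ = 6.04×10^8 / 4.63 = 1.30×10^8 s.
Equilibrium anomaly ΔT_eq = F / λ = 34.8 / 4.63 = 7.52 K.
t = 12.4 years = 3.91×10^8 s, so t/τ = 3.00.
ΔT(t) = ΔT_eq (1 − e^(−t/τ)) = 7.52 × (1 − e^−3.00) = 7.14 K.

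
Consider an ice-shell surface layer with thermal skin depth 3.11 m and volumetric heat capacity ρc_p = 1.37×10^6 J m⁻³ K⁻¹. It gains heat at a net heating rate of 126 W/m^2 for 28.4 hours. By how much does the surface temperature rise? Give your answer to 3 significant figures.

Areal heat capacity C = ρc_p × D = 1.37×10^6 × 3.11 = 4.26×10^6 J/(m^2 K).
Net heat input Q = F Δt = 126 × (28.4 hours × 3600 s/hour) = 1.29×10^7 J/m².
ΔT = Q / C = 1.29×10^7 / 4.26×10^6 = 3.02 K.

3.02 K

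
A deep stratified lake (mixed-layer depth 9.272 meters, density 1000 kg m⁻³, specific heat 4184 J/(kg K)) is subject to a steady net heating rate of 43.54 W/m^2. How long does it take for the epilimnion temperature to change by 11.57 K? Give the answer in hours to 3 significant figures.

Areal heat capacity C = ρ c_p D = 1000 × 4184 × 9.272 = 3.88×10^7 J/(m^2 K).
Time required: Δt = C ΔT / F = 3.88×10^7 × 11.57 / 43.54 = 1.03×10^7 s.
In hours: 1.03×10^7 s / (3600 s/hour) = 2860 hours.

2860 hours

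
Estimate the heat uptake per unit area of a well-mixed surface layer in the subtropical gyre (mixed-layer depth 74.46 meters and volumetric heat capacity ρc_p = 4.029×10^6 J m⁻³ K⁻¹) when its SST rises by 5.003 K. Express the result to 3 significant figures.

1.50×10^9

Areal heat capacity C = ρc_p × D = 4.029×10^6 × 74.46 = 3.00×10^8 J/(m^2 K).
ΔQ = C ΔT = 3.00×10^8 × 5.003 = 1.50×10^9 J/m².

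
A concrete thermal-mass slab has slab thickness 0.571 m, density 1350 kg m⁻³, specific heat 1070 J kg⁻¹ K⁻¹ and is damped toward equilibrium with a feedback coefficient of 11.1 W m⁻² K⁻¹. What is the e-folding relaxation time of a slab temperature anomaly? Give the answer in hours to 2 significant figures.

21 hours

Areal heat capacity C = ρ c_p D = 1350 × 1070 × 0.571 = 8.25×10^5 J/(m²·K).
Relaxation time τ = C / λ = 8.25×10^5 / 11.1 = 74300 s.
In hours: 74300 s / (3600 s/hour) = 20.6 hours.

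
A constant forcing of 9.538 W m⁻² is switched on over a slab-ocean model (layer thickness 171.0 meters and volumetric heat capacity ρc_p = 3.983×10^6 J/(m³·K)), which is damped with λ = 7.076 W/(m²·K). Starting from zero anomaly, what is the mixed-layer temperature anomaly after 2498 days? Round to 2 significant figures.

1.2 K

Areal heat capacity C = ρc_p × D = 3.983×10^6 × 171.0 = 6.81×10^8 J/(m²·K).
τ = C / λ = 6.81×10^8 / 7.076 = 9.63×10^7 s.
Equilibrium anomaly ΔT_eq = F / λ = 9.538 / 7.076 = 1.35 K.
t = 2498 days = 2.16×10^8 s, so t/τ = 2.24.
ΔT(t) = ΔT_eq (1 − e^(−t/τ)) = 1.35 × (1 − e^−2.24) = 1.20 K.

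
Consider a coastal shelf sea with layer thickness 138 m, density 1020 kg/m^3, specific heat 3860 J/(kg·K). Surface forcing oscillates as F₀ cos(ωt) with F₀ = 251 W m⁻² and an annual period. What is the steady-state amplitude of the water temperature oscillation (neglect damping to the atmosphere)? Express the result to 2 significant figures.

Areal heat capacity C = ρ c_p D = 1020 × 3860 × 138 = 5.43×10^8 J/(m²·K).
Angular frequency ω = 2π / T = 2π / 3.15×10^7 s = 1.99×10^-7 s⁻¹.
Cω = 5.43×10^8 × 1.99×10^-7 = 108 W/(m²·K).
Amplitude A = F₀ / (Cω) = 251 / 108 = 2.32 K.

2.3 K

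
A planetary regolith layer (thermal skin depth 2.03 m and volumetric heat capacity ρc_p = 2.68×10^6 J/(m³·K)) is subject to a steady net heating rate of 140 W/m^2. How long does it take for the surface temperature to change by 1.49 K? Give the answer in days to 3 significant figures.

0.670 days

Areal heat capacity C = ρc_p × D = 2.68×10^6 × 2.03 = 5.44×10^6 J/(m^2 K).
Time required: Δt = C ΔT / F = 5.44×10^6 × 1.49 / 140 = 57900 s.
In days: 57900 s / (86400 s/day) = 0.670 days.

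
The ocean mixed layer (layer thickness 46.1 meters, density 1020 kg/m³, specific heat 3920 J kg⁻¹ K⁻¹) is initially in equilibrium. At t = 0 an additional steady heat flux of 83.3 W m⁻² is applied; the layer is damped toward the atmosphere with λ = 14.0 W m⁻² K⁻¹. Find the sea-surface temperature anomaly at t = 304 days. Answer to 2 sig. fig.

5.1 K

Areal heat capacity C = ρ c_p D = 1020 × 3920 × 46.1 = 1.84×10^8 J m⁻² K⁻¹.
τ = C / λ = 1.84×10^8 / 14.0 = 1.32×10^7 s.
Equilibrium anomaly ΔT_eq = F / λ = 83.3 / 14.0 = 5.95 K.
t = 304 days = 2.63×10^7 s, so t/τ = 1.99.
ΔT(t) = ΔT_eq (1 − e^(−t/τ)) = 5.95 × (1 − e^−1.99) = 5.14 K.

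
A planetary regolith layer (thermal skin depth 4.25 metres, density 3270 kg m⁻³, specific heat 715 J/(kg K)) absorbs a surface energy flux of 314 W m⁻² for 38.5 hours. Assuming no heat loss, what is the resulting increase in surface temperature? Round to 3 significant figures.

4.38 K

Areal heat capacity C = ρ c_p D = 3270 × 715 × 4.25 = 9.94×10^6 J/(m²·K).
Net heat input Q = F Δt = 314 × (38.5 hours × 3600 s/hour) = 4.35×10^7 J/m².
ΔT = Q / C = 4.35×10^7 / 9.94×10^6 = 4.38 K.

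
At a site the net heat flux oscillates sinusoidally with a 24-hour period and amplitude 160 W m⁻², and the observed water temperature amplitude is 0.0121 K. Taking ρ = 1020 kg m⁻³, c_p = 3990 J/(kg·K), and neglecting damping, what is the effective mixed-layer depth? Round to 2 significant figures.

45 m

ω = 2π / 86400 s = 7.27×10^-5 s⁻¹.
Required C = F₀ / (A ω) = 160 / (0.0121 × 7.27×10^-5) = 1.82×10^8 J/(m²·K).
D = C / (ρ c_p) = 1.82×10^8 / (1020 × 3990) = 44.7 m.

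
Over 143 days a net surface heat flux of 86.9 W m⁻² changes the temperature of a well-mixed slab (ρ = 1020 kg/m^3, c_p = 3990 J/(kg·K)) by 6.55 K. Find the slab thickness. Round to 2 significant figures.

Heat input Q = F Δt = 86.9 × 1.24×10^7 s = 1.07×10^9 J/m².
Required areal heat capacity C = Q / ΔT = 1.64×10^8 J/(m²·K).
Depth D = C / (ρ c_p) = 1.64×10^8 / (1020 × 3990) = 40.3 m.

40 m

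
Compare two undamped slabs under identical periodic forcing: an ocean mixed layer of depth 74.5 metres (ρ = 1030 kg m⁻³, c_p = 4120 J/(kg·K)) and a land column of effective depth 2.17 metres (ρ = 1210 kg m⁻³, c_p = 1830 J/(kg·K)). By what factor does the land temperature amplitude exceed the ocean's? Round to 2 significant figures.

C_ocean = 1030 × 4120 × 74.5 = 3.16×10^8 J/(m²·K).
C_land = 1210 × 1830 × 2.17 = 4.81×10^6 J/(m²·K).
Undamped amplitude ∝ 1/C, so A_land/A_ocean = C_ocean/C_land = 65.8.

66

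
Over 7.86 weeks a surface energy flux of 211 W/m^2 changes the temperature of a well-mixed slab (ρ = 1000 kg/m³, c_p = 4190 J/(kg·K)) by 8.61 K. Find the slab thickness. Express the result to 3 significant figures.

27.8 m

Heat input Q = F Δt = 211 × 4.75×10^6 s = 1.00×10^9 J/m².
Required areal heat capacity C = Q / ΔT = 1.16×10^8 J/(m²·K).
Depth D = C / (ρ c_p) = 1.16×10^8 / (1000 × 4190) = 27.8 m.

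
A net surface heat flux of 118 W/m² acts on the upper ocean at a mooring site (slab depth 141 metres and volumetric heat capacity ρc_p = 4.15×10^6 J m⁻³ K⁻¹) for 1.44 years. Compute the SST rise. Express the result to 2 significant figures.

Areal heat capacity C = ρc_p × D = 4.15×10^6 × 141 = 5.85×10^8 J/(m²·K).
Net heat input Q = F Δt = 118 × (1.44 years × 3.156×10^7 s/year) = 5.36×10^9 J/m².
ΔT = Q / C = 5.36×10^9 / 5.85×10^8 = 9.16 K.

9.2 K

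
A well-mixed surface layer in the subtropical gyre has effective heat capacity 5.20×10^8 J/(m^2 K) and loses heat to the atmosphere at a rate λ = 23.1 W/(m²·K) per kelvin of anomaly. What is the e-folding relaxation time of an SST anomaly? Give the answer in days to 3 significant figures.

Areal heat capacity C = 5.20×10^8 J/(m^2 K) (given).
Relaxation time τ = C / λ = 5.20×10^8 / 23.1 = 2.25×10^7 s.
In days: 2.25×10^7 s / (86400 s/day) = 261 days.

261 days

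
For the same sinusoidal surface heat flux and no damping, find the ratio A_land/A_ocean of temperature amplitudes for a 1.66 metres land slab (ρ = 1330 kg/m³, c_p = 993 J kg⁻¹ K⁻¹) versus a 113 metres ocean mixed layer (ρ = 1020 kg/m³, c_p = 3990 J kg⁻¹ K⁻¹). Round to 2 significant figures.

210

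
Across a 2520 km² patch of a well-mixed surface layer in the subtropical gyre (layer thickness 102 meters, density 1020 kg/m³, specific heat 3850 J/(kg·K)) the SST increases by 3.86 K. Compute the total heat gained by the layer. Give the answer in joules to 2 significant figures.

3.9×10^18 J

Areal heat capacity C = ρ c_p D = 1020 × 3850 × 102 = 4.01×10^8 J/(m^2 K).
Heat per unit area: q = C ΔT = 4.01×10^8 × 3.86 = 1.55×10^9 J/m².
Total heat: Q = q × A = 1.55×10^9 × (2520 × 10⁶ m²) = 3.90×10^18 J.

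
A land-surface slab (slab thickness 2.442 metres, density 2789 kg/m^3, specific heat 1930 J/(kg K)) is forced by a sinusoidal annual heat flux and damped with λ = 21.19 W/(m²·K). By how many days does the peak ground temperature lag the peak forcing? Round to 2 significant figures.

Areal heat capacity C = ρ c_p D = 2789 × 1930 × 2.442 = 1.31×10^7 J/(m²·K).
ω = 2π / 3.15×10^7 s = 1.99×10^-7 s⁻¹.
Phase lag φ = arctan(Cω/λ) = arctan(2.62/21.19) = 0.123 rad.
Time lag = φ / ω = 0.123 / 1.99×10^-7 = 6.17×10^5 s = 7.14 days.

7.1 days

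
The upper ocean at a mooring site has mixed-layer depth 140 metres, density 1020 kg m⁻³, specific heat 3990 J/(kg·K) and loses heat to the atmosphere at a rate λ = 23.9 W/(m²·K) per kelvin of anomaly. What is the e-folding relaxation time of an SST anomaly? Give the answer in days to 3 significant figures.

276 days

Areal heat capacity C = ρ c_p D = 1020 × 3990 × 140 = 5.70×10^8 J/(m^2 K).
Relaxation time τ = C / λ = 5.70×10^8 / 23.9 = 2.38×10^7 s.
In days: 2.38×10^7 s / (86400 s/day) = 276 days.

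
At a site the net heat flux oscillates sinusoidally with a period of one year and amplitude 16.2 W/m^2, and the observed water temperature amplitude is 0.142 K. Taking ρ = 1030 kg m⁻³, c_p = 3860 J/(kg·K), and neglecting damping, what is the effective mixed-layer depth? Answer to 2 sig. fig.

140 m

ω = 2π / 3.15×10^7 s = 1.99×10^-7 s⁻¹.
Required C = F₀ / (A ω) = 16.2 / (0.142 × 1.99×10^-7) = 5.73×10^8 J/(m²·K).
D = C / (ρ c_p) = 5.73×10^8 / (1030 × 3860) = 144 m.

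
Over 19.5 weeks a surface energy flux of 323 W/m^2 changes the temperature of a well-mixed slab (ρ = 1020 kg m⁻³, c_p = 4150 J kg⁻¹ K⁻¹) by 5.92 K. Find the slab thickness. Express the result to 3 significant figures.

152 m

Heat input Q = F Δt = 323 × 1.18×10^7 s = 3.81×10^9 J/m².
Required areal heat capacity C = Q / ΔT = 6.43×10^8 J/(m²·K).
Depth D = C / (ρ c_p) = 6.43×10^8 / (1020 × 4150) = 152 m.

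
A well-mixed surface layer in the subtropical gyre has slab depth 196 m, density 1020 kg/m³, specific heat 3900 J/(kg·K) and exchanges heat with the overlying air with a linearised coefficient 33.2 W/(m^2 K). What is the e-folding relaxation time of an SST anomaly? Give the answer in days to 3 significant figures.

Areal heat capacity C = ρ c_p D = 1020 × 3900 × 196 = 7.80×10^8 J/(m^2 K).
Relaxation time τ = C / λ = 7.80×10^8 / 33.2 = 2.35×10^7 s.
In days: 2.35×10^7 s / (86400 s/day) = 272 days.

272 days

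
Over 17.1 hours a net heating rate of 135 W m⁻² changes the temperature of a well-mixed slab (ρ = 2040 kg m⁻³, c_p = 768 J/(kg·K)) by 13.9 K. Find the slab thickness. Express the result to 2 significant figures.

0.38 m

Heat input Q = F Δt = 135 × 61600 s = 8.31×10^6 J/m².
Required areal heat capacity C = Q / ΔT = 5.98×10^5 J/(m²·K).
Depth D = C / (ρ c_p) = 5.98×10^5 / (2040 × 768) = 0.382 m.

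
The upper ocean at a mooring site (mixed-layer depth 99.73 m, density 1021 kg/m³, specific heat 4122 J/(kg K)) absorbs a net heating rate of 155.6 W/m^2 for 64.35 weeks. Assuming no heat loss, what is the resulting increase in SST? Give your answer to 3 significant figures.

14.4 K

Areal heat capacity C = ρ c_p D = 1021 × 4122 × 99.73 = 4.20×10^8 J m⁻² K⁻¹.
Net heat input Q = F Δt = 155.6 × (64.35 weeks × 6.048×10^5 s/week) = 6.06×10^9 J/m².
ΔT = Q / C = 6.06×10^9 / 4.20×10^8 = 14.4 K.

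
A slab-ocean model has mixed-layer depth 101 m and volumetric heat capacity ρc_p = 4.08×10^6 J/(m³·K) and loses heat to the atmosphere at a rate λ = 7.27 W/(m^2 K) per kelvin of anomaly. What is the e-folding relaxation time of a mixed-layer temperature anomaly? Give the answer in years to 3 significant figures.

1.80 years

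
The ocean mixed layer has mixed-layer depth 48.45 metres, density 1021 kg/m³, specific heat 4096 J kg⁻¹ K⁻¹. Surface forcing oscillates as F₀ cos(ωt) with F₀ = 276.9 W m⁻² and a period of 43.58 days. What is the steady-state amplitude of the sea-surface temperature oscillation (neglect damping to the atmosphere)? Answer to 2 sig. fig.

0.82 K

Areal heat capacity C = ρ c_p D = 1021 × 4096 × 48.45 = 2.03×10^8 J/(m^2 K).
Angular frequency ω = 2π / T = 2π / 3.77×10^6 s = 1.67×10^-6 s⁻¹.
Cω = 2.03×10^8 × 1.67×10^-6 = 338 W/(m²·K).
Amplitude A = F₀ / (Cω) = 276.9 / 338 = 0.819 K.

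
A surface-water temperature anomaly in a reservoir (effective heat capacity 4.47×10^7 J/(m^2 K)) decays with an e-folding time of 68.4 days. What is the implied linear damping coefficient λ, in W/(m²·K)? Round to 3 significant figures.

7.56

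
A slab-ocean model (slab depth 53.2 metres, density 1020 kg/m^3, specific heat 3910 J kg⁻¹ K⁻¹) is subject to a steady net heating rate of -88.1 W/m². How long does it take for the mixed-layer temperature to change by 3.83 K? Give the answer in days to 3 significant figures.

107 days

Areal heat capacity C = ρ c_p D = 1020 × 3910 × 53.2 = 2.12×10^8 J/(m²·K).
Time required: Δt = C ΔT / F = 2.12×10^8 × -3.83 / -88.1 = 9.22×10^6 s.
In days: 9.22×10^6 s / (86400 s/day) = 107 days.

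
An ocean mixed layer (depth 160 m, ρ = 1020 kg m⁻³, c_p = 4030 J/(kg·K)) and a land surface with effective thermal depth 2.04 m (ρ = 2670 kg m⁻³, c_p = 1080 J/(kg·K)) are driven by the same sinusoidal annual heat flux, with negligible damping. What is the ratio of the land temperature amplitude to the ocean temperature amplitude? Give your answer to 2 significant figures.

C_ocean = 1020 × 4030 × 160 = 6.58×10^8 J/(m²·K).
C_land = 2670 × 1080 × 2.04 = 5.88×10^6 J/(m²·K).
Undamped amplitude ∝ 1/C, so A_land/A_ocean = C_ocean/C_land = 112.

110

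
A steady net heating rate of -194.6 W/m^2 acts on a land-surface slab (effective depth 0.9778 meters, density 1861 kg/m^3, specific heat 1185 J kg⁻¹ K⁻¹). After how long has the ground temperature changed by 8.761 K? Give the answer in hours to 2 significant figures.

Areal heat capacity C = ρ c_p D = 1861 × 1185 × 0.9778 = 2.16×10^6 J/(m^2 K).
Time required: Δt = C ΔT / F = 2.16×10^6 × -8.761 / -194.6 = 97100 s.
In hours: 97100 s / (3600 s/hour) = 27.0 hours.

27 hours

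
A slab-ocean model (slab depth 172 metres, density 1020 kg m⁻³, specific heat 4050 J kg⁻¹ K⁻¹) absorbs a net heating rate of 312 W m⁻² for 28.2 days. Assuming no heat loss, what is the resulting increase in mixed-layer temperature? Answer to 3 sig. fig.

1.07 K

Areal heat capacity C = ρ c_p D = 1020 × 4050 × 172 = 7.11×10^8 J/(m^2 K).
Net heat input Q = F Δt = 312 × (28.2 days × 86400 s/day) = 7.60×10^8 J/m².
ΔT = Q / C = 7.60×10^8 / 7.11×10^8 = 1.07 K.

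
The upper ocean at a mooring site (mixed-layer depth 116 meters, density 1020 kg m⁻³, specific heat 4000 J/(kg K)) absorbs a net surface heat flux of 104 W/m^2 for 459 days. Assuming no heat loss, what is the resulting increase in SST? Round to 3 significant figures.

8.71 K

Areal heat capacity C = ρ c_p D = 1020 × 4000 × 116 = 4.73×10^8 J/(m^2 K).
Net heat input Q = F Δt = 104 × (459 days × 86400 s/day) = 4.12×10^9 J/m².
ΔT = Q / C = 4.12×10^9 / 4.73×10^8 = 8.71 K.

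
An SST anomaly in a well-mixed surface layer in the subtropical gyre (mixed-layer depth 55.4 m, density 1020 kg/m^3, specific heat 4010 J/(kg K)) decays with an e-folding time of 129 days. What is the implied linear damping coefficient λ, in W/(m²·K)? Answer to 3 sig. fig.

20.3

Areal heat capacity C = ρ c_p D = 1020 × 4010 × 55.4 = 2.27×10^8 J/(m²·K).
τ = 129 days = 1.11×10^7 s.
λ = C / τ = 2.27×10^8 / 1.11×10^7 = 20.3 W/(m²·K).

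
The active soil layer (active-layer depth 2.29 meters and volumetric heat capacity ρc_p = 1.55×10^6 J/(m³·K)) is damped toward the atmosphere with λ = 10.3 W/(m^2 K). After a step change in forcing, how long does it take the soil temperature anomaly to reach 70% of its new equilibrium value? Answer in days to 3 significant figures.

4.80 days

Areal heat capacity C = ρc_p × D = 1.55×10^6 × 2.29 = 3.55×10^6 J/(m^2 K).
τ = C / λ = 3.55×10^6 / 10.3 = 3.45×10^5 s.
Fraction reached: 1 − e^(−t/τ) = 0.70 ⇒ t = −τ ln(1 − 0.70) = τ × 1.20.
t = 4.15×10^5 s = 4.80 days.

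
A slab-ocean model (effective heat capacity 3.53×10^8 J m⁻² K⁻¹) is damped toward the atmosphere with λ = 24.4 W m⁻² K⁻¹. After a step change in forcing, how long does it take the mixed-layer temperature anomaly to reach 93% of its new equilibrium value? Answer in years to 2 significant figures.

1.2 years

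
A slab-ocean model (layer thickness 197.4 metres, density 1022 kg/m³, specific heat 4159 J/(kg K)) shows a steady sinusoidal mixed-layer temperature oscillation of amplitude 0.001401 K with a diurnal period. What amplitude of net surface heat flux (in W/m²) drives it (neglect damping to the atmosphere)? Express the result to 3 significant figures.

85.5

Areal heat capacity C = ρ c_p D = 1022 × 4159 × 197.4 = 8.39×10^8 J/(m^2 K).
ω = 2π / 86400 s = 7.27×10^-5 s⁻¹.
Cω = 8.39×10^8 × 7.27×10^-5 = 61000 W/(m²·K).
F₀ = A × Cω = 0.001401 × 61000 = 85.5 W/m².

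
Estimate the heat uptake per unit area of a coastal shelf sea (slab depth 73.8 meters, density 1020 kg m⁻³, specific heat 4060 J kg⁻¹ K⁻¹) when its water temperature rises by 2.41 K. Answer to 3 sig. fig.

7.37×10^8

Areal heat capacity C = ρ c_p D = 1020 × 4060 × 73.8 = 3.06×10^8 J m⁻² K⁻¹.
ΔQ = C ΔT = 3.06×10^8 × 2.41 = 7.37×10^8 J/m².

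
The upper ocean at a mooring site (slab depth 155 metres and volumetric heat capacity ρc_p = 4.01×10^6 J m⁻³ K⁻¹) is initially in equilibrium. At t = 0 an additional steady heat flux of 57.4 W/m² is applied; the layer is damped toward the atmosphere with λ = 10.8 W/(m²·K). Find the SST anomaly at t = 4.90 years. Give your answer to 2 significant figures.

Areal heat capacity C = ρc_p × D = 4.01×10^6 × 155 = 6.22×10^8 J/(m^2 K).
τ = C / λ = 6.22×10^8 / 10.8 = 5.76×10^7 s.
Equilibrium anomaly ΔT_eq = F / λ = 57.4 / 10.8 = 5.31 K.
t = 4.90 years = 1.55×10^8 s, so t/τ = 2.69.
ΔT(t) = ΔT_eq (1 − e^(−t/τ)) = 5.31 × (1 − e^−2.69) = 4.95 K.

5.0 K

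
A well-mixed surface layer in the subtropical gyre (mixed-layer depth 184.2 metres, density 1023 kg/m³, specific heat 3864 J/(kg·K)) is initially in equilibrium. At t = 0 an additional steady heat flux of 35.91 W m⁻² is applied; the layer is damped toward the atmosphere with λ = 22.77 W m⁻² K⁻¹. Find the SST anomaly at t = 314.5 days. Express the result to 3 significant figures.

Areal heat capacity C = ρ c_p D = 1023 × 3864 × 184.2 = 7.28×10^8 J/(m²·K).
τ = C / λ = 7.28×10^8 / 22.77 = 3.20×10^7 s.
Equilibrium anomaly ΔT_eq = F / λ = 35.91 / 22.77 = 1.58 K.
t = 314.5 days = 2.72×10^7 s, so t/τ = 0.850.
ΔT(t) = ΔT_eq (1 − e^(−t/τ)) = 1.58 × (1 − e^−0.850) = 0.903 K.

0.903 K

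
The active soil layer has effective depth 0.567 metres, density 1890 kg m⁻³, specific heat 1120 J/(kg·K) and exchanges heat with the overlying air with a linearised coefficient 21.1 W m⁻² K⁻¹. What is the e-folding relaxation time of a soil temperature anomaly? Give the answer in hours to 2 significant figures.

16 hours

Areal heat capacity C = ρ c_p D = 1890 × 1120 × 0.567 = 1.20×10^6 J/(m²·K).
Relaxation time τ = C / λ = 1.20×10^6 / 21.1 = 56900 s.
In hours: 56900 s / (3600 s/hour) = 15.8 hours.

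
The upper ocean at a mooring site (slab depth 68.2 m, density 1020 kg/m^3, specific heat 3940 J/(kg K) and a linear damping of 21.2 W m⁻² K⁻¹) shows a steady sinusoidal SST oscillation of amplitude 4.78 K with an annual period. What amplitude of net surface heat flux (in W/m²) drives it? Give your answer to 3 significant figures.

280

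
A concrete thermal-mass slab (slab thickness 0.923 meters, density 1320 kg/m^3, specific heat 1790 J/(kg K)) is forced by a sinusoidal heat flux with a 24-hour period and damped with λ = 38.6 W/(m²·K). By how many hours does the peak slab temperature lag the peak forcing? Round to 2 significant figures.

Areal heat capacity C = ρ c_p D = 1320 × 1790 × 0.923 = 2.18×10^6 J/(m²·K).
ω = 2π / 86400 s = 7.27×10^-5 s⁻¹.
Phase lag φ = arctan(Cω/λ) = arctan(159/38.6) = 1.33 rad.
Time lag = φ / ω = 1.33 / 7.27×10^-5 = 18300 s = 5.09 hours.

5.1 hours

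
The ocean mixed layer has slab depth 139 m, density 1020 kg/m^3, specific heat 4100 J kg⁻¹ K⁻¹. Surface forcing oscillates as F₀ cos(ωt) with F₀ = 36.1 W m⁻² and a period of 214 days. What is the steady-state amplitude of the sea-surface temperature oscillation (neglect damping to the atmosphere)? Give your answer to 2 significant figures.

0.18 K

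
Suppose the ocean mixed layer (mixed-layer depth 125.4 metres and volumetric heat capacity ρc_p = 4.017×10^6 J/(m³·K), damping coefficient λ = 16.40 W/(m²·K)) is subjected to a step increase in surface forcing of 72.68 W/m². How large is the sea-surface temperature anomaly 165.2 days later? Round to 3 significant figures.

Areal heat capacity C = ρc_p × D = 4.017×10^6 × 125.4 = 5.04×10^8 J/(m^2 K).
τ = C / λ = 5.04×10^8 / 16.40 = 3.07×10^7 s.
Equilibrium anomaly ΔT_eq = F / λ = 72.68 / 16.40 = 4.43 K.
t = 165.2 days = 1.43×10^7 s, so t/τ = 0.465.
ΔT(t) = ΔT_eq (1 − e^(−t/τ)) = 4.43 × (1 − e^−0.465) = 1.65 K.

1.65 K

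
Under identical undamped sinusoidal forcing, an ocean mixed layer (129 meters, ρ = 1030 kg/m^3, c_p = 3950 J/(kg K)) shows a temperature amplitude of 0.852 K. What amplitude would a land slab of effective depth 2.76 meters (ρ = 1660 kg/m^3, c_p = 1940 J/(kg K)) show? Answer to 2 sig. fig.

C_ocean = 5.25×10^8 J/(m²·K); C_land = 8.89×10^6 J/(m²·K).
A ∝ 1/C ⇒ A_land = A_ocean × C_ocean/C_land = 0.852 × 59.0 = 50.3 K.

50 K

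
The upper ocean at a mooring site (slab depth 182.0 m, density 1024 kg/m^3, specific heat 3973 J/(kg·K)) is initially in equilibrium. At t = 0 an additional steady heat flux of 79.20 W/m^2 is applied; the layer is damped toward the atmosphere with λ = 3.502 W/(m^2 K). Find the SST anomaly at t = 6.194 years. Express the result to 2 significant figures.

14 K

Areal heat capacity C = ρ c_p D = 1024 × 3973 × 182.0 = 7.40×10^8 J/(m^2 K).
τ = C / λ = 7.40×10^8 / 3.502 = 2.11×10^8 s.
Equilibrium anomaly ΔT_eq = F / λ = 79.20 / 3.502 = 22.6 K.
t = 6.194 years = 1.95×10^8 s, so t/τ = 0.924.
ΔT(t) = ΔT_eq (1 − e^(−t/τ)) = 22.6 × (1 − e^−0.924) = 13.6 K.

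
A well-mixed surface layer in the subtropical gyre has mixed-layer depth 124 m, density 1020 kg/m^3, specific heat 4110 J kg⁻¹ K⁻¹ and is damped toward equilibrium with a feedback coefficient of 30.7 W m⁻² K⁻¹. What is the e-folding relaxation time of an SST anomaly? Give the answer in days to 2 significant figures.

200 days

Areal heat capacity C = ρ c_p D = 1020 × 4110 × 124 = 5.20×10^8 J/(m²·K).
Relaxation time τ = C / λ = 5.20×10^8 / 30.7 = 1.69×10^7 s.
In days: 1.69×10^7 s / (86400 s/day) = 196 days.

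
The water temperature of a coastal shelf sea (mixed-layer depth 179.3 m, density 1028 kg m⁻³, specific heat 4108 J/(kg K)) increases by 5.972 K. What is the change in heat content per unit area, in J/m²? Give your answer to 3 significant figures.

4.52×10^9

Areal heat capacity C = ρ c_p D = 1028 × 4108 × 179.3 = 7.57×10^8 J/(m^2 K).
ΔQ = C ΔT = 7.57×10^8 × 5.972 = 4.52×10^9 J/m².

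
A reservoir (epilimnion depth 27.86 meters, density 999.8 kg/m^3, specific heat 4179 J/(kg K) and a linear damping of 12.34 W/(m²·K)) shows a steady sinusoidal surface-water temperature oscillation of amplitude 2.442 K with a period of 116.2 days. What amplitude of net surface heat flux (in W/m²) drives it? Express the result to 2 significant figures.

180

Areal heat capacity C = ρ c_p D = 999.8 × 4179 × 27.86 = 1.16×10^8 J/(m^2 K).
ω = 2π / 1.00×10^7 s = 6.26×10^-7 s⁻¹.
√((Cω)² + λ²) = √((72.8)² + 12.34²) = 73.9 W/(m²·K).
F₀ = A × √((Cω)²+λ²) = 2.442 × 73.9 = 180 W/m².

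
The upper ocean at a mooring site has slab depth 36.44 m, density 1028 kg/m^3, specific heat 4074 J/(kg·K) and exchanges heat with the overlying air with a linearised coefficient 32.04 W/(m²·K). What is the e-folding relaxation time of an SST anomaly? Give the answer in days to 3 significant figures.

Areal heat capacity C = ρ c_p D = 1028 × 4074 × 36.44 = 1.53×10^8 J/(m²·K).
Relaxation time τ = C / λ = 1.53×10^8 / 32.04 = 4.76×10^6 s.
In days: 4.76×10^6 s / (86400 s/day) = 55.1 days.

55.1 days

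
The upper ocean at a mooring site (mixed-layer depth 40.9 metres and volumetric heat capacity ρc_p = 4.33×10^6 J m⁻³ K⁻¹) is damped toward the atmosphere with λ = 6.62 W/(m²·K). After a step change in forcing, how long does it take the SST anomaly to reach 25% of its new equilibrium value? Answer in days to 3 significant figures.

89.1 days

Areal heat capacity C = ρc_p × D = 4.33×10^6 × 40.9 = 1.77×10^8 J/(m^2 K).
τ = C / λ = 1.77×10^8 / 6.62 = 2.68×10^7 s.
Fraction reached: 1 − e^(−t/τ) = 0.25 ⇒ t = −τ ln(1 − 0.25) = τ × 0.288.
t = 7.70×10^6 s = 89.1 days.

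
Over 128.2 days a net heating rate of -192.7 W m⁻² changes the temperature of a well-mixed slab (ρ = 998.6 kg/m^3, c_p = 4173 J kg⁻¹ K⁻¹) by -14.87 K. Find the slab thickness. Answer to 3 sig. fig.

34.4 m

Heat input Q = F Δt = -192.7 × 1.11×10^7 s = -2.13×10^9 J/m².
Required areal heat capacity C = Q / ΔT = 1.44×10^8 J/(m²·K).
Depth D = C / (ρ c_p) = 1.44×10^8 / (998.6 × 4173) = 34.4 m.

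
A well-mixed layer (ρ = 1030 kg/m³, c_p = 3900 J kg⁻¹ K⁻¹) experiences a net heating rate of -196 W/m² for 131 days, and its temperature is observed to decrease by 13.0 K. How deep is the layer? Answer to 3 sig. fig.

42.5 m

Heat input Q = F Δt = -196 × 1.13×10^7 s = -2.22×10^9 J/m².
Required areal heat capacity C = Q / ΔT = 1.71×10^8 J/(m²·K).
Depth D = C / (ρ c_p) = 1.71×10^8 / (1030 × 3900) = 42.5 m.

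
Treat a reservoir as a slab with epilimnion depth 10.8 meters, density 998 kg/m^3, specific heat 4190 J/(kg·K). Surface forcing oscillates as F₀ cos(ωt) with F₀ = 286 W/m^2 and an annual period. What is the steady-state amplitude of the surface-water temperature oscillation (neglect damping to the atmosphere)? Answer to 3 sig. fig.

Areal heat capacity C = ρ c_p D = 998 × 4190 × 10.8 = 4.52×10^7 J/(m²·K).
Angular frequency ω = 2π / T = 2π / 3.15×10^7 s = 1.99×10^-7 s⁻¹.
Cω = 4.52×10^7 × 1.99×10^-7 = 9.00 W/(m²·K).
Amplitude A = F₀ / (Cω) = 286 / 9.00 = 31.8 K.

31.8 K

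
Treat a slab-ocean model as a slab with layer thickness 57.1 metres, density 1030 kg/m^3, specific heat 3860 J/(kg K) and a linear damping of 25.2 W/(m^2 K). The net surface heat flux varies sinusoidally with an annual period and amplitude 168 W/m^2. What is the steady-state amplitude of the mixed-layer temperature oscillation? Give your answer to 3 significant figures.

Areal heat capacity C = ρ c_p D = 1030 × 3860 × 57.1 = 2.27×10^8 J/(m^2 K).
Angular frequency ω = 2π / T = 2π / 3.15×10^7 s = 1.99×10^-7 s⁻¹.
√((Cω)² + λ²) = √((45.2)² + 25.2²) = 51.8 W/(m²·K).
Amplitude A = F₀ / √((Cω)²+λ²) = 168 / 51.8 = 3.24 K.

3.24 K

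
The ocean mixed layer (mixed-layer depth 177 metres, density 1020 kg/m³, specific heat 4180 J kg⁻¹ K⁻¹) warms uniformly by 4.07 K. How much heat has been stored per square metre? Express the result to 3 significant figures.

3.07×10^9

Areal heat capacity C = ρ c_p D = 1020 × 4180 × 177 = 7.55×10^8 J/(m^2 K).
ΔQ = C ΔT = 7.55×10^8 × 4.07 = 3.07×10^9 J/m².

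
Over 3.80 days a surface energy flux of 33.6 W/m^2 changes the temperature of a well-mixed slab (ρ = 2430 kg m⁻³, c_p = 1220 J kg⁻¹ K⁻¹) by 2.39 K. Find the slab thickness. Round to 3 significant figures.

1.56 m

Heat input Q = F Δt = 33.6 × 3.28×10^5 s = 1.10×10^7 J/m².
Required areal heat capacity C = Q / ΔT = 4.62×10^6 J/(m²·K).
Depth D = C / (ρ c_p) = 4.62×10^6 / (2430 × 1220) = 1.56 m.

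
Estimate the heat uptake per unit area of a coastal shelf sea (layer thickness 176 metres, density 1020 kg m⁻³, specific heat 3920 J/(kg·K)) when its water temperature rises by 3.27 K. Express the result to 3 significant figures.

2.30×10^9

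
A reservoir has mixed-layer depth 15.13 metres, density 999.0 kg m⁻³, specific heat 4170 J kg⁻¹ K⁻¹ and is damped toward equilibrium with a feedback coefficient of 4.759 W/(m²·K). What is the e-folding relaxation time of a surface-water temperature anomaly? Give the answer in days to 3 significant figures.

Areal heat capacity C = ρ c_p D = 999.0 × 4170 × 15.13 = 6.30×10^7 J m⁻² K⁻¹.
Relaxation time τ = C / λ = 6.30×10^7 / 4.759 = 1.32×10^7 s.
In days: 1.32×10^7 s / (86400 s/day) = 153 days.

153 days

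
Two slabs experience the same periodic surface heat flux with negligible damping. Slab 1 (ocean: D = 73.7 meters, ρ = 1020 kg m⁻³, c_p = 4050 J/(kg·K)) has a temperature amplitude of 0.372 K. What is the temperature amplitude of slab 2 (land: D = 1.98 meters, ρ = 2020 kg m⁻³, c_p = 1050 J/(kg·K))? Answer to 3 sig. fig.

27.0 K

C_ocean = 3.04×10^8 J/(m²·K); C_land = 4.20×10^6 J/(m²·K).
A ∝ 1/C ⇒ A_land = A_ocean × C_ocean/C_land = 0.372 × 72.5 = 27.0 K.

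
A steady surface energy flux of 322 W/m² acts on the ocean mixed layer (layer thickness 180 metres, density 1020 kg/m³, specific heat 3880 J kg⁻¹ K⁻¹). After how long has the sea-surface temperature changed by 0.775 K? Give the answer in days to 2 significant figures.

Areal heat capacity C = ρ c_p D = 1020 × 3880 × 180 = 7.12×10^8 J/(m^2 K).
Time required: Δt = C ΔT / F = 7.12×10^8 × 0.775 / 322 = 1.71×10^6 s.
In days: 1.71×10^6 s / (86400 s/day) = 19.8 days.

20 days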